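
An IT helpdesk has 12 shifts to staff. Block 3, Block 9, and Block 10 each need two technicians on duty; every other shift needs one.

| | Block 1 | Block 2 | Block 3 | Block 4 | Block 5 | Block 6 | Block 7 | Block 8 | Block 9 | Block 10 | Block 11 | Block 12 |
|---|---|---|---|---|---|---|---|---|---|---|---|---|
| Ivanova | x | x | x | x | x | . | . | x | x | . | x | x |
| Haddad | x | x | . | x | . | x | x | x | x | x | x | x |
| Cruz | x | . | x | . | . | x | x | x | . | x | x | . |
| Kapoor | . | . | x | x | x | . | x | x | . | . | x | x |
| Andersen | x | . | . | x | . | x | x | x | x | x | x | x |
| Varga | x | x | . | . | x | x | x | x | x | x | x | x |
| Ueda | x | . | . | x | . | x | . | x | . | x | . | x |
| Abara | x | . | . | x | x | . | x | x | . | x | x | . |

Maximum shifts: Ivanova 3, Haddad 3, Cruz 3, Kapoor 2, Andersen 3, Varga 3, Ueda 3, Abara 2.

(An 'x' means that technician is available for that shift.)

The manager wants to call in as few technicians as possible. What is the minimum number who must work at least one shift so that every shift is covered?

5

15 slots to fill and no one can take more than 3, so at least ⌈15/3⌉ = 5 technicians are needed.
Ivanova, Haddad, Cruz, Andersen, and Varga alone can cover everything: Block 1→Cruz, Block 2→Ivanova, Block 3→Ivanova+Cruz, Block 4→Haddad, Block 5→Ivanova, Block 6→Haddad, Block 7→Haddad, Block 8→Cruz, Block 9→Andersen+Varga, Block 10→Andersen+Varga, Block 11→Varga, Block 12→Andersen.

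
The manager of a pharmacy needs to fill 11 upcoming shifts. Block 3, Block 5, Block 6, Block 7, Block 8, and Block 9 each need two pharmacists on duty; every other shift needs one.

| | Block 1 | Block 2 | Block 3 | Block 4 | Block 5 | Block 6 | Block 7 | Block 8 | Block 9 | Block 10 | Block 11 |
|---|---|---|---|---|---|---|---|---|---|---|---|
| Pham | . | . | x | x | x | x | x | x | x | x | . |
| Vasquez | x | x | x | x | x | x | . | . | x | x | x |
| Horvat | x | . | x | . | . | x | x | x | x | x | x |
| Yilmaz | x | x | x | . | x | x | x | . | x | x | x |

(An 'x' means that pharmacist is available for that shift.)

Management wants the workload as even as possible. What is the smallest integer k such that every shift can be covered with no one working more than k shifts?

5

With 4 pharmacists and 17 worker-slots to fill, someone must work at least ⌈17/4⌉ = 5 shifts, so k ≥ 5.
k = 5 works: Block 1→Vasquez, Block 2→Vasquez, Block 3→Vasquez+Horvat, Block 4→Pham, Block 5→Pham+Vasquez, Block 6→Horvat+Yilmaz, Block 7→Pham+Horvat, Block 8→Pham+Horvat, Block 9→Horvat+Yilmaz, Block 10→Pham, Block 11→Vasquez.
Loads: Pham 5, Vasquez 5, Horvat 5, Yilmaz 2 — all ≤ 5.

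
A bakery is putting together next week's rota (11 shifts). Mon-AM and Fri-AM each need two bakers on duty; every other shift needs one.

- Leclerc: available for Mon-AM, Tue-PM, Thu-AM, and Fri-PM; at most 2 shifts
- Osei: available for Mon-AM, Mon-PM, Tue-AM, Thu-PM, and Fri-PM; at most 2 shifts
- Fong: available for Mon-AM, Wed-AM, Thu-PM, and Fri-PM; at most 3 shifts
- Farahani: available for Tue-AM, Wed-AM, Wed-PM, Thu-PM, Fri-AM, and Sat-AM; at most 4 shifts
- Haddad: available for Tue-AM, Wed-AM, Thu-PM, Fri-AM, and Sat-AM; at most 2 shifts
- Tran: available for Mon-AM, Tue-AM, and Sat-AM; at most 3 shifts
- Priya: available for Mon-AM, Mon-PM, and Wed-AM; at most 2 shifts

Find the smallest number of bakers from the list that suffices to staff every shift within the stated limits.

13 slots to fill and no one can take more than 4, so at least ⌈13/4⌉ = 4 bakers are needed.
Any 4 bakers together have capacity at most 4+3+3+2 = 12 < 13 slots, so 4 can never suffice.
Leclerc, Osei, Fong, Farahani, and Haddad alone can cover everything: Mon-AM→Osei+Fong, Mon-PM→Osei, Tue-AM→Farahani, Tue-PM→Leclerc, Wed-AM→Fong, Wed-PM→Farahani, Thu-AM→Leclerc, Thu-PM→Haddad, Fri-AM→Farahani+Haddad, Fri-PM→Fong, Sat-AM→Farahani.

5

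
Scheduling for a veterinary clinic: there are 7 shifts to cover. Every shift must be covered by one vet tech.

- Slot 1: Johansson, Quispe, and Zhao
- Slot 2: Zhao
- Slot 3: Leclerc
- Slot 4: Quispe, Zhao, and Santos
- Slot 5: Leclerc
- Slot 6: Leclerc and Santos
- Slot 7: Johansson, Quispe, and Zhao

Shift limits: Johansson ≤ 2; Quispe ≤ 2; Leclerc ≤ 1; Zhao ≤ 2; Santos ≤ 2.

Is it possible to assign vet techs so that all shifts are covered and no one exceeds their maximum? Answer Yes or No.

Total capacity is 9 and 7 slots are needed, so capacity alone doesn't rule it out.
Shifts {Slot 3, Slot 5} need 2 worker-slots in total, but the vet techs available for any of those shifts (Leclerc) can supply at most 1 among them. So no valid schedule exists.

No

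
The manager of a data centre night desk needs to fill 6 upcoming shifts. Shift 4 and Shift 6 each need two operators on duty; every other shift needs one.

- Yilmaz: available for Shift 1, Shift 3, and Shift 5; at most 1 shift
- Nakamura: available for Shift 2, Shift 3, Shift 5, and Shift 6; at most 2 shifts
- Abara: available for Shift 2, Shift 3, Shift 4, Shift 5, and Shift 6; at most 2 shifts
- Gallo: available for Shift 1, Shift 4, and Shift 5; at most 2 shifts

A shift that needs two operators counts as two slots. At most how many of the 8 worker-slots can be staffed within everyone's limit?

Total capacity across all operators is 1+2+2+2 = 7, and 8 slots are needed, so at most 7 can be filled.
An assignment achieving 7: Shift 1→Yilmaz, Shift 2→Nakamura, Shift 4→Abara+Gallo, Shift 5→Gallo, Shift 6→Nakamura+Abara.
Loads: Yilmaz 1/1, Nakamura 2/2, Abara 2/2, Gallo 2/2.

7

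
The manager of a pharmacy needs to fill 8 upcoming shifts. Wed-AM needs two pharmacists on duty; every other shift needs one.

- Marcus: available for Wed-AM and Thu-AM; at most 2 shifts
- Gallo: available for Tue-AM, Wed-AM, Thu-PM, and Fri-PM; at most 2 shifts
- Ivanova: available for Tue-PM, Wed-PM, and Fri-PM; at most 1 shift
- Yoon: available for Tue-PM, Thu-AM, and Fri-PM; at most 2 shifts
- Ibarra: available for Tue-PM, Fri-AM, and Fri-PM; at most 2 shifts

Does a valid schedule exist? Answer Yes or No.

No

Total capacity is 9 and 9 slots are needed, so capacity alone doesn't rule it out.
Shifts {Tue-AM, Wed-AM, Thu-PM} need 4 worker-slots in total, but the pharmacists available for any of those shifts (Marcus and Gallo) can supply at most 3 among them. So no valid schedule exists.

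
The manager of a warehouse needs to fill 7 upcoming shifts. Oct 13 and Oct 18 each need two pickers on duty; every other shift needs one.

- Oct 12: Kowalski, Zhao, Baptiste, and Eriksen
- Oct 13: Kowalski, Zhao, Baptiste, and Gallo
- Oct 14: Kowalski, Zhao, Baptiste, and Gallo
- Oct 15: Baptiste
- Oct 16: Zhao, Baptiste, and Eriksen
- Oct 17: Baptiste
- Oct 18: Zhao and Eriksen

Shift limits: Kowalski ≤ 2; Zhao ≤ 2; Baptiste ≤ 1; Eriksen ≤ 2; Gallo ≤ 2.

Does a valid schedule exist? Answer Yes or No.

Total capacity is 9 and 9 slots are needed, so capacity alone doesn't rule it out.
Shifts {Oct 15, Oct 17} need 2 worker-slots in total, but the pickers available for any of those shifts (Baptiste) can supply at most 1 among them. So no valid schedule exists.

No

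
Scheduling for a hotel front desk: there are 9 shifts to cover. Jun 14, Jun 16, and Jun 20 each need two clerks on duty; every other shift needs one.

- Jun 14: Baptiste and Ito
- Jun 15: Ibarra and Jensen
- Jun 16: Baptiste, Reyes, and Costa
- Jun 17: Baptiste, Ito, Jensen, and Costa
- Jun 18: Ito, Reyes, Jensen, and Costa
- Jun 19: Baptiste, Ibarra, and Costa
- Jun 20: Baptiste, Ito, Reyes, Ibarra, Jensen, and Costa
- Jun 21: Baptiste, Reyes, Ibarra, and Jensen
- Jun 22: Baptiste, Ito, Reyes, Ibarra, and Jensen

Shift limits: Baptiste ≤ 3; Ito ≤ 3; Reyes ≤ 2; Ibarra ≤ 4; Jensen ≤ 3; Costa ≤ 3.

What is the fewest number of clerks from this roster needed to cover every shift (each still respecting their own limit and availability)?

4

12 slots to fill and no one can take more than 4, so at least ⌈12/4⌉ = 3 clerks are needed.
Any 3 clerks together have capacity at most 4+3+3 = 10 < 12 slots, so 3 can never suffice.
Baptiste, Ito, Reyes, and Ibarra alone can cover everything: Jun 14→Baptiste+Ito, Jun 15→Ibarra, Jun 16→Baptiste+Reyes, Jun 17→Baptiste, Jun 18→Ito, Jun 19→Ibarra, Jun 20→Ito+Ibarra, Jun 21→Reyes, Jun 22→Ibarra.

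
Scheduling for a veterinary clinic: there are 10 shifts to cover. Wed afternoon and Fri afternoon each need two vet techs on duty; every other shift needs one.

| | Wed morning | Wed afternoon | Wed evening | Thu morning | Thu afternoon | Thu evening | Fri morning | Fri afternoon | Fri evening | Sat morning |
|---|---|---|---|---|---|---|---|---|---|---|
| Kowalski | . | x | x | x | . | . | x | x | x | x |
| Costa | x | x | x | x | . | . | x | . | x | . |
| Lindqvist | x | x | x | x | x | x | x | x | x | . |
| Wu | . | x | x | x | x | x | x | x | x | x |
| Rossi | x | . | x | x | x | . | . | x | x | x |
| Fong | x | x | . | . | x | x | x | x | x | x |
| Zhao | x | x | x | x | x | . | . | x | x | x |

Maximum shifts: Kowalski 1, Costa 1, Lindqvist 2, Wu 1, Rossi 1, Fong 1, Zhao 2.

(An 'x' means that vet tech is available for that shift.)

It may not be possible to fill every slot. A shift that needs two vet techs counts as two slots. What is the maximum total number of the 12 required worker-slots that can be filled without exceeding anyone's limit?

9

Total capacity across all vet techs is 1+1+2+1+1+1+2 = 9, and 12 slots are needed, so at most 9 can be filled.
An assignment achieving 9: Wed morning→Costa, Wed afternoon→Fong+Zhao, Wed evening→Rossi, Thu morning→Zhao, Thu afternoon→Lindqvist, Thu evening→Lindqvist, Fri morning→Kowalski, Sat morning→Wu.
Loads: Kowalski 1/1, Costa 1/1, Lindqvist 2/2, Wu 1/1, Rossi 1/1, Fong 1/1, Zhao 2/2.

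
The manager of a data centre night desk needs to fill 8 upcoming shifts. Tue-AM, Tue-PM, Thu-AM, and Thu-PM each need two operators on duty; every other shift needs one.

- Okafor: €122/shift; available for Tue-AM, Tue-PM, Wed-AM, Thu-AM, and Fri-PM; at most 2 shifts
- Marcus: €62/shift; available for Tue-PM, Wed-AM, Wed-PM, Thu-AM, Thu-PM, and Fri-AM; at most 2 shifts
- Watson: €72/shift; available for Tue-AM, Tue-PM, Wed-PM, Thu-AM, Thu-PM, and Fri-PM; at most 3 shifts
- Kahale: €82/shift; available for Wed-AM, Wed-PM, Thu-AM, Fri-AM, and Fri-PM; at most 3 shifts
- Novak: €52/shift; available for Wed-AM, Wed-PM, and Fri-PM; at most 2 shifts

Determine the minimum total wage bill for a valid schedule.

€934

Tue-AM can only be covered by Okafor and Watson, so that assignment is forced.
Thu-PM can only be covered by Marcus and Watson, so that assignment is forced.
Picking the cheapest available operator for each shift independently would cost €814, but that ignores the shift limits.
An optimal schedule: Tue-AM→Okafor+Watson, Tue-PM→Okafor+Marcus, Wed-AM→Kahale, Wed-PM→Novak, Thu-AM→Watson+Kahale, Thu-PM→Marcus+Watson, Fri-AM→Kahale, Fri-PM→Novak.
Total: 122 + 72 + 122 + 62 + 82 + 52 + 72 + 82 + 62 + 72 + 82 + 52 = €934.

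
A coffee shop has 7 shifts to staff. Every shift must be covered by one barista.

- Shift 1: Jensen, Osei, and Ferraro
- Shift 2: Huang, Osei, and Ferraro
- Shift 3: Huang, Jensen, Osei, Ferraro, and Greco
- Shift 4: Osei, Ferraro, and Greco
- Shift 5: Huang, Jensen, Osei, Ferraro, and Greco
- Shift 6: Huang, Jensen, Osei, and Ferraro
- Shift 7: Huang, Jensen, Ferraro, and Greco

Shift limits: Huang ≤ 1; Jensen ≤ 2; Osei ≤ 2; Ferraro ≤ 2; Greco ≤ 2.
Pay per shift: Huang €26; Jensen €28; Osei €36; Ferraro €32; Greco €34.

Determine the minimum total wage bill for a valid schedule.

Picking the cheapest available barista for each shift independently would cost €190, but that ignores the shift limits.
An optimal schedule: Shift 1→Jensen, Shift 2→Huang, Shift 3→Greco, Shift 4→Ferraro, Shift 5→Greco, Shift 6→Jensen, Shift 7→Ferraro.
Total: 28 + 26 + 34 + 32 + 34 + 28 + 32 = €214.

€214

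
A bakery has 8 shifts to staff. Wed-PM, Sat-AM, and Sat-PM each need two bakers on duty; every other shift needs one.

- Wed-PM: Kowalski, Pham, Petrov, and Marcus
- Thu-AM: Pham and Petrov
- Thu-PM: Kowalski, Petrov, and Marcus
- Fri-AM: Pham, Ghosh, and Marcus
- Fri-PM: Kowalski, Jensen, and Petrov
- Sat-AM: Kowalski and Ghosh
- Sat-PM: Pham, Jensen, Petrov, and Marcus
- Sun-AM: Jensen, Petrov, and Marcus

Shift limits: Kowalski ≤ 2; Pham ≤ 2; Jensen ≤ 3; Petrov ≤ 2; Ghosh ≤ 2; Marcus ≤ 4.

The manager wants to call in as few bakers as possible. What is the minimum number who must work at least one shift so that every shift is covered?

5

11 slots to fill and no one can take more than 4, so at least ⌈11/4⌉ = 3 bakers are needed.
No set of 4 bakers can cover every shift (each such set leaves at least one shift with no one available or exceeds a cap).
Kowalski, Pham, Jensen, Petrov, and Ghosh alone can cover everything: Wed-PM→Pham+Petrov, Thu-AM→Pham, Thu-PM→Kowalski, Fri-AM→Ghosh, Fri-PM→Jensen, Sat-AM→Kowalski+Ghosh, Sat-PM→Jensen+Petrov, Sun-AM→Jensen.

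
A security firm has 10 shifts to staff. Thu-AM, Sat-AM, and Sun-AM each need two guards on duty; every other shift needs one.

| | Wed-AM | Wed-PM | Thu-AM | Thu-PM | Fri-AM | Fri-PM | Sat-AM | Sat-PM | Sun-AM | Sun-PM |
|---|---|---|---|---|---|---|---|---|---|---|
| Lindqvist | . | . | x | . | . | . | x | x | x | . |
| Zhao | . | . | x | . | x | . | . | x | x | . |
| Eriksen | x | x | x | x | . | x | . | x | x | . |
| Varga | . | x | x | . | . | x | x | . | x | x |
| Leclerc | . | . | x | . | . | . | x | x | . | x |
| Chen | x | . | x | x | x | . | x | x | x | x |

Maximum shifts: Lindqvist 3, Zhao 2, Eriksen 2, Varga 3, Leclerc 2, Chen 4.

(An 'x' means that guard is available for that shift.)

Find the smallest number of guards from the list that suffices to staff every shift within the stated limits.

5

13 slots to fill and no one can take more than 4, so at least ⌈13/4⌉ = 4 guards are needed.
Any 4 guards together have capacity at most 4+3+3+2 = 12 < 13 slots, so 4 can never suffice.
Lindqvist, Zhao, Eriksen, Varga, and Chen alone can cover everything: Wed-AM→Eriksen, Wed-PM→Eriksen, Thu-AM→Lindqvist+Chen, Thu-PM→Chen, Fri-AM→Zhao, Fri-PM→Varga, Sat-AM→Lindqvist+Varga, Sat-PM→Lindqvist, Sun-AM→Zhao+Chen, Sun-PM→Varga.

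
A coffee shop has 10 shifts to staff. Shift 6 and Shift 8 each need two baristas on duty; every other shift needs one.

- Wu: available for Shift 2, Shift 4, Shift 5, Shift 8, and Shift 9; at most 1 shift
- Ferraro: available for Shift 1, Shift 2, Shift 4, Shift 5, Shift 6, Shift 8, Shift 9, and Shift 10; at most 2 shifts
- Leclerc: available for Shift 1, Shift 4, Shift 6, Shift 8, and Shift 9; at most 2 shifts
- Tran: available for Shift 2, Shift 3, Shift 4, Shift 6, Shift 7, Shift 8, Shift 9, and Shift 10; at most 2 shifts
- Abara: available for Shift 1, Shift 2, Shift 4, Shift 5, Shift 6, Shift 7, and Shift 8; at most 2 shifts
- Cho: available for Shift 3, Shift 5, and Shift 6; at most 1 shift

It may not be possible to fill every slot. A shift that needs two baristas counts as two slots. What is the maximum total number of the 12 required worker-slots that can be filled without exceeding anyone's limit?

Total capacity across all baristas is 1+2+2+2+2+1 = 10, and 12 slots are needed, so at most 10 can be filled.
An assignment achieving 10: Shift 1→Ferraro, Shift 2→Wu, Shift 3→Tran, Shift 4→Leclerc, Shift 5→Abara, Shift 6→Abara+Cho, Shift 7→Tran, Shift 9→Leclerc, Shift 10→Ferraro.
Loads: Wu 1/1, Ferraro 2/2, Leclerc 2/2, Tran 2/2, Abara 2/2, Cho 1/1.

10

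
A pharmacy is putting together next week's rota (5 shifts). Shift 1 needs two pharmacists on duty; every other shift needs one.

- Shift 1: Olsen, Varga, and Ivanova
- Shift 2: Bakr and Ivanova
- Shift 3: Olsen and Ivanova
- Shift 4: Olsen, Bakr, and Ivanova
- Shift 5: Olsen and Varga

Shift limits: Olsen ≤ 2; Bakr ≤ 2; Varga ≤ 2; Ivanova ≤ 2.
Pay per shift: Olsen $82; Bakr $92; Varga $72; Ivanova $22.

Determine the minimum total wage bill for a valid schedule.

Picking the cheapest available pharmacist for each shift independently would cost $232, but that ignores the shift limits.
An optimal schedule: Shift 1→Varga+Olsen, Shift 2→Ivanova, Shift 3→Ivanova, Shift 4→Olsen, Shift 5→Varga.
Total: 72 + 82 + 22 + 22 + 82 + 72 = $352.

$352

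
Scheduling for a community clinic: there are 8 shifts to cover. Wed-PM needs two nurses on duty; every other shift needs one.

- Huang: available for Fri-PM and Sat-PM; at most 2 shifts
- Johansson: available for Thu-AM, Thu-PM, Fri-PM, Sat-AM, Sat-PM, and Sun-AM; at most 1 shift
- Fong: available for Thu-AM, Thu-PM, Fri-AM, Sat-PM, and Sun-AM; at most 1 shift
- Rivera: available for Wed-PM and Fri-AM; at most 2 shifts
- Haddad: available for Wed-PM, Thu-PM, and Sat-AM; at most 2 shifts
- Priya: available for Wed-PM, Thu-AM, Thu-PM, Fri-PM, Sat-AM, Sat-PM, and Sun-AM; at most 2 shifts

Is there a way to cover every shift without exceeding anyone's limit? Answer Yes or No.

Yes

One valid schedule: Wed-PM→Rivera+Haddad, Thu-AM→Johansson, Thu-PM→Priya, Fri-AM→Fong, Fri-PM→Huang, Sat-AM→Haddad, Sat-PM→Huang, Sun-AM→Priya.
Loads: Huang 2/2, Johansson 1/1, Fong 1/1, Rivera 1/2, Haddad 2/2, Priya 2/2 — all within limits.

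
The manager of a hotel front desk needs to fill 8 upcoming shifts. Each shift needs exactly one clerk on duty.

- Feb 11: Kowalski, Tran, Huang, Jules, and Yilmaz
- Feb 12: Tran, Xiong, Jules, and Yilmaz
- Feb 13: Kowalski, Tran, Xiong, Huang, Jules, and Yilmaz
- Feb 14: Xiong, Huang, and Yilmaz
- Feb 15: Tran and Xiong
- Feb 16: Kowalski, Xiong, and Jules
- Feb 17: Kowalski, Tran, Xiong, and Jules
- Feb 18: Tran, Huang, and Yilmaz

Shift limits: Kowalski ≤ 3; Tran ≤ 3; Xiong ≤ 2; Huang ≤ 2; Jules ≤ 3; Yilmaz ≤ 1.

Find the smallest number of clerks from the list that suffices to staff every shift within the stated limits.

8 slots to fill and no one can take more than 3, so at least ⌈8/3⌉ = 3 clerks are needed.
Kowalski, Tran, and Xiong alone can cover everything: Feb 11→Kowalski, Feb 12→Tran, Feb 13→Kowalski, Feb 14→Xiong, Feb 15→Tran, Feb 16→Kowalski, Feb 17→Xiong, Feb 18→Tran.

3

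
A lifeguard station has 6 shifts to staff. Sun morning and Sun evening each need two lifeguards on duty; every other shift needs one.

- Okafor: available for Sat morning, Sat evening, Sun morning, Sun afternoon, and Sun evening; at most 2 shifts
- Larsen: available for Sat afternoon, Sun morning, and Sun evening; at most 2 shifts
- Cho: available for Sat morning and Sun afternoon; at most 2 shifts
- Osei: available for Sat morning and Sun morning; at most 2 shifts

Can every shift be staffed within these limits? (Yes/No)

Total capacity is 8 and 8 slots are needed, so capacity alone doesn't rule it out.
Shifts {Sat afternoon, Sat evening, Sun morning, Sun evening} need 6 worker-slots in total, but the lifeguards available for any of those shifts (Okafor, Larsen, and Osei) can supply at most 5 among them. So no valid schedule exists.

No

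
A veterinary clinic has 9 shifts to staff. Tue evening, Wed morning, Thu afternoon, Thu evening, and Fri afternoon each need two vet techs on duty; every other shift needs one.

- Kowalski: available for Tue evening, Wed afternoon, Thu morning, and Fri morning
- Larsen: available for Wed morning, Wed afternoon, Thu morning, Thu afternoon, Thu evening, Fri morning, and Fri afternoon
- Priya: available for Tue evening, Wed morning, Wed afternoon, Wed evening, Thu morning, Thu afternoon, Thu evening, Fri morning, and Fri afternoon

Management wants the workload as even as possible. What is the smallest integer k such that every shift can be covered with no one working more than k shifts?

6

With 3 vet techs and 14 worker-slots to fill, someone must work at least ⌈14/3⌉ = 5 shifts, so k ≥ 5.
k = 5 is infeasible (exhaustive check).
k = 6 works: Tue evening→Kowalski+Priya, Wed morning→Larsen+Priya, Wed afternoon→Kowalski, Wed evening→Priya, Thu morning→Kowalski, Thu afternoon→Larsen+Priya, Thu evening→Larsen+Priya, Fri morning→Kowalski, Fri afternoon→Larsen+Priya.
Loads: Kowalski 4, Larsen 4, Priya 6 — all ≤ 6.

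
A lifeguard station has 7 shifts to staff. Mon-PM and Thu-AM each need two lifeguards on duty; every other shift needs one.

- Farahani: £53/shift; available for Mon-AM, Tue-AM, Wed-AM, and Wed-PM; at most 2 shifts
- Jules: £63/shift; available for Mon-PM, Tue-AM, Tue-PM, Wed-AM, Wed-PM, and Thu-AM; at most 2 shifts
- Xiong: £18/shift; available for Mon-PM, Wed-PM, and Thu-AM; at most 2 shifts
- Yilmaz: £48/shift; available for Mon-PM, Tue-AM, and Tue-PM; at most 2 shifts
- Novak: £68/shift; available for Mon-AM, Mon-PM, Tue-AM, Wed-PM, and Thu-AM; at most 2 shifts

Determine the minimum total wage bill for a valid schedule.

Picking the cheapest available lifeguard for each shift independently would cost £367, but that ignores the shift limits.
An optimal schedule: Mon-AM→Farahani, Mon-PM→Yilmaz+Novak, Tue-AM→Yilmaz, Tue-PM→Jules, Wed-AM→Farahani, Wed-PM→Xiong, Thu-AM→Jules+Xiong.
Total: 53 + 48 + 68 + 48 + 63 + 53 + 18 + 63 + 18 = £432.

£432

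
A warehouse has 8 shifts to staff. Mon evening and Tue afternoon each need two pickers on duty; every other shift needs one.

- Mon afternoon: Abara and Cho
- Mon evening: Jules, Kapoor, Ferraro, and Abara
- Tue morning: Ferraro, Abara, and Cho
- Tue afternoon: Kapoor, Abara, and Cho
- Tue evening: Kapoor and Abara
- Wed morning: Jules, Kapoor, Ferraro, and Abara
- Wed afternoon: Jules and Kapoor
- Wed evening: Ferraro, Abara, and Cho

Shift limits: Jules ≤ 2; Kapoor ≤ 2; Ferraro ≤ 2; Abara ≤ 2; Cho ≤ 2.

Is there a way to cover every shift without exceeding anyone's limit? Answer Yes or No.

One valid schedule: Mon afternoon→Abara, Mon evening→Ferraro+Abara, Tue morning→Ferraro, Tue afternoon→Kapoor+Cho, Tue evening→Kapoor, Wed morning→Jules, Wed afternoon→Jules, Wed evening→Cho.
Loads: Jules 2/2, Kapoor 2/2, Ferraro 2/2, Abara 2/2, Cho 2/2 — all within limits.

Yes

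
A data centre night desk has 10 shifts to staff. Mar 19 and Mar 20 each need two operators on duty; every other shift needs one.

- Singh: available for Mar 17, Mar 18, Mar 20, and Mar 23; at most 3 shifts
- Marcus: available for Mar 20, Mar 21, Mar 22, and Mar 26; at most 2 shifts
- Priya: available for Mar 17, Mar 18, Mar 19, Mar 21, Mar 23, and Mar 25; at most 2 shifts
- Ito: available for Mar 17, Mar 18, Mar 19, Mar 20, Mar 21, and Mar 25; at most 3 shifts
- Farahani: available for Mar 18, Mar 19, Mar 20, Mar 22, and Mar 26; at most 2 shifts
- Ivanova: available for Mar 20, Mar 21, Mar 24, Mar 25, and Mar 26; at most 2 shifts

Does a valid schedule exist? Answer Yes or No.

Yes

Mar 24 can only be covered by Ivanova, so that assignment is forced.
One valid schedule: Mar 17→Singh, Mar 18→Singh, Mar 19→Priya+Ito, Mar 20→Ito+Farahani, Mar 21→Ito, Mar 22→Marcus, Mar 23→Singh, Mar 24→Ivanova, Mar 25→Priya, Mar 26→Marcus.
Loads: Singh 3/3, Marcus 2/2, Priya 2/2, Ito 3/3, Farahani 1/2, Ivanova 1/2 — all within limits.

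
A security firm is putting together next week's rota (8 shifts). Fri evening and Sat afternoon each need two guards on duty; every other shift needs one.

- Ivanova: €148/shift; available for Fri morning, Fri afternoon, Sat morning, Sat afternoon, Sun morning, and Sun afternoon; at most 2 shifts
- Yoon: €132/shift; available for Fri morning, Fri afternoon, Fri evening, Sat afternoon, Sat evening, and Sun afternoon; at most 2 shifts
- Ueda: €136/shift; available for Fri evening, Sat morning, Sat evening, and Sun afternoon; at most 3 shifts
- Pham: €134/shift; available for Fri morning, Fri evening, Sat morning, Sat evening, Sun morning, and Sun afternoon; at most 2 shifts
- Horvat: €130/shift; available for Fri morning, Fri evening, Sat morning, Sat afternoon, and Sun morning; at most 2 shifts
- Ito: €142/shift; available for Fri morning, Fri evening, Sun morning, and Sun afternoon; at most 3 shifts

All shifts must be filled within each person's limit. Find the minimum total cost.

€1342

Picking the cheapest available guard for each shift independently would cost €1310, but that ignores the shift limits.
An optimal schedule: Fri morning→Pham, Fri afternoon→Yoon, Fri evening→Ueda+Ito, Sat morning→Ueda, Sat afternoon→Horvat+Yoon, Sat evening→Pham, Sun morning→Horvat, Sun afternoon→Ueda.
Total: 134 + 132 + 136 + 142 + 136 + 130 + 132 + 134 + 130 + 136 = €1342.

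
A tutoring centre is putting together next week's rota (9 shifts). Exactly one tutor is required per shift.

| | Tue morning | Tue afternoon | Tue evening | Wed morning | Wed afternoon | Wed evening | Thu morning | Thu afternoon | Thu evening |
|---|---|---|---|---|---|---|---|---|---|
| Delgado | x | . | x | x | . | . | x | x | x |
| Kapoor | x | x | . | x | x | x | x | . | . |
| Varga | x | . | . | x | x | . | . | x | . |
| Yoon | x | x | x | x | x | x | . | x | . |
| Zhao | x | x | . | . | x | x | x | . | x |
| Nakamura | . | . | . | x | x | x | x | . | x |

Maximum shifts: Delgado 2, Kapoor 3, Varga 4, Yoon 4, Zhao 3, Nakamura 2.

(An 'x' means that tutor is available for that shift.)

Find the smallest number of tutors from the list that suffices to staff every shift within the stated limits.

3

9 slots to fill and no one can take more than 4, so at least ⌈9/4⌉ = 3 tutors are needed.
Delgado, Kapoor, and Varga alone can cover everything: Tue morning→Varga, Tue afternoon→Kapoor, Tue evening→Delgado, Wed morning→Varga, Wed afternoon→Varga, Wed evening→Kapoor, Thu morning→Kapoor, Thu afternoon→Varga, Thu evening→Delgado.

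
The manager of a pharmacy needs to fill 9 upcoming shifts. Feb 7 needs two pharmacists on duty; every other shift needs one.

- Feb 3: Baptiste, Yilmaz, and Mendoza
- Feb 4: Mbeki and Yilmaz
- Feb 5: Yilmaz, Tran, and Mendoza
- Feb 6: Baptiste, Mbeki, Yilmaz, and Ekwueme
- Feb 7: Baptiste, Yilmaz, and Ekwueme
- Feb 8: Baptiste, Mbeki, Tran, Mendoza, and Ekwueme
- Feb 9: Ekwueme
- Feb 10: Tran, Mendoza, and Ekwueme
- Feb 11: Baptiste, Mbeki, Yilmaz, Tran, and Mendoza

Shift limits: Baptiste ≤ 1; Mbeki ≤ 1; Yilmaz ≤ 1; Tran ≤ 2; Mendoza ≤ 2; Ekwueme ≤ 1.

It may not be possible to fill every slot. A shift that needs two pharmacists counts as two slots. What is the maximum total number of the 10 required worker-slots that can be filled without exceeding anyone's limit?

Total capacity across all pharmacists is 1+1+1+2+2+1 = 8, and 10 slots are needed, so at most 8 can be filled.
An assignment achieving 8: Feb 3→Baptiste, Feb 4→Mbeki, Feb 5→Tran, Feb 7→Yilmaz, Feb 8→Mendoza, Feb 9→Ekwueme, Feb 10→Tran, Feb 11→Mendoza.
Loads: Baptiste 1/1, Mbeki 1/1, Yilmaz 1/1, Tran 2/2, Mendoza 2/2, Ekwueme 1/1.

8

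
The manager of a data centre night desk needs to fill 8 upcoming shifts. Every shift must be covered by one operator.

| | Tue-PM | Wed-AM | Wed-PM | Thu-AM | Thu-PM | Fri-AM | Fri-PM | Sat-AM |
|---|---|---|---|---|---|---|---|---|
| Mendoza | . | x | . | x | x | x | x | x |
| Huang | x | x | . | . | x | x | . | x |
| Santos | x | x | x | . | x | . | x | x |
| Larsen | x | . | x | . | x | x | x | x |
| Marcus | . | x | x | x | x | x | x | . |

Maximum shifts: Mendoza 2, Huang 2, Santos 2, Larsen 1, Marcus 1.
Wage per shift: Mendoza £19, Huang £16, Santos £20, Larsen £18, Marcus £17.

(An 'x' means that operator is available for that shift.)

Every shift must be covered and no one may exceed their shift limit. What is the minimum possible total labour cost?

£145

Picking the cheapest available operator for each shift independently would cost £131, but that ignores the shift limits.
An optimal schedule: Tue-PM→Huang, Wed-AM→Mendoza, Wed-PM→Santos, Thu-AM→Mendoza, Thu-PM→Marcus, Fri-AM→Huang, Fri-PM→Santos, Sat-AM→Larsen.
Total: 16 + 19 + 20 + 19 + 17 + 16 + 20 + 18 = £145.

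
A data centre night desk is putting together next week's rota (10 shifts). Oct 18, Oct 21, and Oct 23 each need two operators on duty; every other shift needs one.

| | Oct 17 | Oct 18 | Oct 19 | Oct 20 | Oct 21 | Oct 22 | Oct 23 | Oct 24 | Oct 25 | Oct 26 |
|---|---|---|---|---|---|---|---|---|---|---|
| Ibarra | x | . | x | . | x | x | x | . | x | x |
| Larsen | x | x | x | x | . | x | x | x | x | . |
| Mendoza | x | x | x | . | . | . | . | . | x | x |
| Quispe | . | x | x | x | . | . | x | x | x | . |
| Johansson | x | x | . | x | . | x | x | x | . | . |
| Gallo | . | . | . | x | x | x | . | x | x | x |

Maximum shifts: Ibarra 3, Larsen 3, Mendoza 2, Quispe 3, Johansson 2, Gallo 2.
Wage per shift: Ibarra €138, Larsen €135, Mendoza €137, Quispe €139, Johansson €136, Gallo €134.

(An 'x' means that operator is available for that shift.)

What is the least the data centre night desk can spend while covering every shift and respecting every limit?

Oct 21 can only be covered by Ibarra and Gallo, so that assignment is forced.
Picking the cheapest available operator for each shift independently would cost €1754, but that ignores the shift limits.
An optimal schedule: Oct 17→Larsen, Oct 18→Johansson+Mendoza, Oct 19→Larsen, Oct 20→Larsen, Oct 21→Gallo+Ibarra, Oct 22→Ibarra, Oct 23→Ibarra+Quispe, Oct 24→Johansson, Oct 25→Mendoza, Oct 26→Gallo.
Total: 135 + 136 + 137 + 135 + 135 + 134 + 138 + 138 + 138 + 139 + 136 + 137 + 134 = €1772.

€1772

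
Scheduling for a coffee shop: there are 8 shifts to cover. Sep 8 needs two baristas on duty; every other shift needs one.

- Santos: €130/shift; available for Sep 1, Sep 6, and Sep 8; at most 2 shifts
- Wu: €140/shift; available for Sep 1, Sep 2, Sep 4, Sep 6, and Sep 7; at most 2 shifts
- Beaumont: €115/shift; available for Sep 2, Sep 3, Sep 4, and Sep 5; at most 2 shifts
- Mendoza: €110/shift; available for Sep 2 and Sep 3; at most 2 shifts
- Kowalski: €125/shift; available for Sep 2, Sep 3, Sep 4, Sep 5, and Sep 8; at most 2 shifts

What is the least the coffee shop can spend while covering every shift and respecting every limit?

€1115

Sep 7 can only be covered by Wu, so that assignment is forced.
Sep 8 can only be covered by Santos and Kowalski, so that assignment is forced.
Picking the cheapest available barista for each shift independently would cost €1105, but that ignores the shift limits.
An optimal schedule: Sep 1→Santos, Sep 2→Mendoza, Sep 3→Mendoza, Sep 4→Beaumont, Sep 5→Beaumont, Sep 6→Wu, Sep 7→Wu, Sep 8→Kowalski+Santos.
Total: 130 + 110 + 110 + 115 + 115 + 140 + 140 + 125 + 130 = €1115.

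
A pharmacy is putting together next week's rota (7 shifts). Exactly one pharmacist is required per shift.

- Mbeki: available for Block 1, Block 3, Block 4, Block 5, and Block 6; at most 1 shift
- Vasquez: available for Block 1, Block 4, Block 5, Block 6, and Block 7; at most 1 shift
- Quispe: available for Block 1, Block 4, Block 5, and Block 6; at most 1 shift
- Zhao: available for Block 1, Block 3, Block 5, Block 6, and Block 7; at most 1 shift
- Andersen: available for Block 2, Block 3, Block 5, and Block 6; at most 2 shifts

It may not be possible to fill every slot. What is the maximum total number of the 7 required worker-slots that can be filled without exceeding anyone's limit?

Total capacity across all pharmacists is 1+1+1+1+2 = 6, and 7 slots are needed, so at most 6 can be filled.
An assignment achieving 6: Block 1→Zhao, Block 2→Andersen, Block 3→Mbeki, Block 4→Quispe, Block 5→Andersen, Block 7→Vasquez.
Loads: Mbeki 1/1, Vasquez 1/1, Quispe 1/1, Zhao 1/1, Andersen 2/2.

6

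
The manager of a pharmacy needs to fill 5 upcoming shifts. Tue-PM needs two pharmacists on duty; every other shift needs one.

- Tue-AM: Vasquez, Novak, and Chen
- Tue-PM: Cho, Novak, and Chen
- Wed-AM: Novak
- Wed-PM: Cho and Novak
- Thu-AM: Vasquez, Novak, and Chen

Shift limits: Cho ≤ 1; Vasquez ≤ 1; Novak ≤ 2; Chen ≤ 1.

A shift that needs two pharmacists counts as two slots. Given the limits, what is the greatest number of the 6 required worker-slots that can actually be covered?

Total capacity across all pharmacists is 1+1+2+1 = 5, and 6 slots are needed, so at most 5 can be filled.
An assignment achieving 5: Tue-AM→Vasquez, Tue-PM→Novak+Chen, Wed-AM→Novak, Wed-PM→Cho.
Loads: Cho 1/1, Vasquez 1/1, Novak 2/2, Chen 1/1.

5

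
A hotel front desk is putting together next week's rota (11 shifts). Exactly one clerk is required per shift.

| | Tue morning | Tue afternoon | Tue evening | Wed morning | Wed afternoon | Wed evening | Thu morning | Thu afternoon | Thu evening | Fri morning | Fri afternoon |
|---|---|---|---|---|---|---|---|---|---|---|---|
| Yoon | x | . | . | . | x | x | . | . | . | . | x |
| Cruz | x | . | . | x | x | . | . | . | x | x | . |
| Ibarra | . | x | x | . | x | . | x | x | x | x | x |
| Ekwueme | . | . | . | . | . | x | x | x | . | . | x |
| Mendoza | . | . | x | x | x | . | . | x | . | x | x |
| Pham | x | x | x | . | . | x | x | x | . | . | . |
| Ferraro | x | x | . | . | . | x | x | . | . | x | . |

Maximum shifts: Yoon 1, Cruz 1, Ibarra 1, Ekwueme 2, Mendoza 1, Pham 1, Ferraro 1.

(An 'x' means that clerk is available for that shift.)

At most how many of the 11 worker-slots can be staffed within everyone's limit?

8

Total capacity across all clerks is 1+1+1+2+1+1+1 = 8, and 11 slots are needed, so at most 8 can be filled.
An assignment achieving 8: Tue morning→Yoon, Tue afternoon→Pham, Tue evening→Mendoza, Wed morning→Cruz, Wed evening→Ekwueme, Thu morning→Ekwueme, Thu evening→Ibarra, Fri morning→Ferraro.
Loads: Yoon 1/1, Cruz 1/1, Ibarra 1/1, Ekwueme 2/2, Mendoza 1/1, Pham 1/1, Ferraro 1/1.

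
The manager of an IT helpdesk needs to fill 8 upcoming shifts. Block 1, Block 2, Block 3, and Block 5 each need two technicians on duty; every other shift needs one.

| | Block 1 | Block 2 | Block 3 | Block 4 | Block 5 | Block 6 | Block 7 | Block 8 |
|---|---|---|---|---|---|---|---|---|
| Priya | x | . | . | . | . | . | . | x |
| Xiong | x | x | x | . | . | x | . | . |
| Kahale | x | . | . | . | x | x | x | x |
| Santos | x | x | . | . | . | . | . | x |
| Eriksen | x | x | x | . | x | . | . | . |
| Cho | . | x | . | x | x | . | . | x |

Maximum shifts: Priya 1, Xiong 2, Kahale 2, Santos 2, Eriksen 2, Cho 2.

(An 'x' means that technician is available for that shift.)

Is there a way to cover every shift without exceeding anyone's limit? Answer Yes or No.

Total capacity is 1+2+2+2+2+2 = 11 but 12 worker-slots are needed — infeasible.

No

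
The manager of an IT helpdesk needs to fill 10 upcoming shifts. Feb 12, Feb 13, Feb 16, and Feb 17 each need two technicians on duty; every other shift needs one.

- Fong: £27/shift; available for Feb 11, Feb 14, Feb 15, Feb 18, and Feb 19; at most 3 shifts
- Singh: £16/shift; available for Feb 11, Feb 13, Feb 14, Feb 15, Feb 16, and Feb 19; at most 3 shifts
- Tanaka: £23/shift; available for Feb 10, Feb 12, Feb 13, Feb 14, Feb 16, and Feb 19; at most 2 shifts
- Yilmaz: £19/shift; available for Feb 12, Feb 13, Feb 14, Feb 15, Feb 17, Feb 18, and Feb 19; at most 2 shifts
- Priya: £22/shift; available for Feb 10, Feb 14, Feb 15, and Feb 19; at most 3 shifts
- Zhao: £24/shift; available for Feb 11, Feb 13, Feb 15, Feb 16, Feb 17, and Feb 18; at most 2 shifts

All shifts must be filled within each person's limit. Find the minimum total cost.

£300

Feb 12 can only be covered by Tanaka and Yilmaz, so that assignment is forced.
Feb 17 can only be covered by Yilmaz and Zhao, so that assignment is forced.
Picking the cheapest available technician for each shift independently would cost £264, but that ignores the shift limits.
An optimal schedule: Feb 10→Priya, Feb 11→Singh, Feb 12→Yilmaz+Tanaka, Feb 13→Singh+Zhao, Feb 14→Priya, Feb 15→Priya, Feb 16→Singh+Tanaka, Feb 17→Yilmaz+Zhao, Feb 18→Fong, Feb 19→Fong.
Total: 22 + 16 + 19 + 23 + 16 + 24 + 22 + 22 + 16 + 23 + 19 + 24 + 27 + 27 = £300.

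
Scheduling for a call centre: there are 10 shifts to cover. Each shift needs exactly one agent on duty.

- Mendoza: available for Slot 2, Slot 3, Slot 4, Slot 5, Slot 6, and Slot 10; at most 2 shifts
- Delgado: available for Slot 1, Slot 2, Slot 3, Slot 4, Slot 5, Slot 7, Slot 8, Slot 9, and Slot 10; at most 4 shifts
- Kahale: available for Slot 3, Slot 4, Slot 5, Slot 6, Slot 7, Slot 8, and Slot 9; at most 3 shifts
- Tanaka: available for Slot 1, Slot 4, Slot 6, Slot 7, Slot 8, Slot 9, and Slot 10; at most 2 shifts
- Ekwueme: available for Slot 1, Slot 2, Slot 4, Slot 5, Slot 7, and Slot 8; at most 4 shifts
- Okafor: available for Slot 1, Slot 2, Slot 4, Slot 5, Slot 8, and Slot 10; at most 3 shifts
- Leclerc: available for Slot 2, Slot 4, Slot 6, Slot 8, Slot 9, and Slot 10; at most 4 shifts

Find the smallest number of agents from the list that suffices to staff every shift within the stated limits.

3

10 slots to fill and no one can take more than 4, so at least ⌈10/4⌉ = 3 agents are needed.
Mendoza, Delgado, and Ekwueme alone can cover everything: Slot 1→Delgado, Slot 2→Ekwueme, Slot 3→Mendoza, Slot 4→Ekwueme, Slot 5→Ekwueme, Slot 6→Mendoza, Slot 7→Delgado, Slot 8→Ekwueme, Slot 9→Delgado, Slot 10→Delgado.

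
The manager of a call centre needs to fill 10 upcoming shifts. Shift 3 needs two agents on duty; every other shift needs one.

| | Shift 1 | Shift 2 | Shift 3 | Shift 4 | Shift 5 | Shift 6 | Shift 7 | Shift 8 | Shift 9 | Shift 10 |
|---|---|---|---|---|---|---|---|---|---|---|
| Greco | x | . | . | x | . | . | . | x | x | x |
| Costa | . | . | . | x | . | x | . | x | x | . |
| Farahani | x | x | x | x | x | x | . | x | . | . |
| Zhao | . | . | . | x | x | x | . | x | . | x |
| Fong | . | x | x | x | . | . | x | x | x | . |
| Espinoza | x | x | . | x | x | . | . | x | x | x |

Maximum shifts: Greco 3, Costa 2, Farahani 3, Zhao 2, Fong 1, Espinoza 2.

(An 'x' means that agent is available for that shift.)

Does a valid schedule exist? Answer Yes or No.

No

Total capacity is 13 and 11 slots are needed, so capacity alone doesn't rule it out.
Shifts {Shift 3, Shift 7} need 3 worker-slots in total, but the agents available for any of those shifts (Farahani and Fong) can supply at most 2 among them. So no valid schedule exists.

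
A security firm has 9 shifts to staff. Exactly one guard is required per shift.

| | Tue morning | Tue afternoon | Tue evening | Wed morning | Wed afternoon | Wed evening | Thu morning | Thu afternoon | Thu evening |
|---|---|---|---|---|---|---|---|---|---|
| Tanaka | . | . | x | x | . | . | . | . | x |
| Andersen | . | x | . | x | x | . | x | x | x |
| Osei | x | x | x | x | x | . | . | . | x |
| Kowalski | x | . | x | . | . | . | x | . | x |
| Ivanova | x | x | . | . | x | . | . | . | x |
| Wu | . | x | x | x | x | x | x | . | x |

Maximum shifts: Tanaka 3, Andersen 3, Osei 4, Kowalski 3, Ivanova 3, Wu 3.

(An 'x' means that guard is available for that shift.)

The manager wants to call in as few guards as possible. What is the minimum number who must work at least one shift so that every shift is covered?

3

9 slots to fill and no one can take more than 4, so at least ⌈9/4⌉ = 3 guards are needed.
Andersen, Osei, and Wu alone can cover everything: Tue morning→Osei, Tue afternoon→Andersen, Tue evening→Osei, Wed morning→Osei, Wed afternoon→Osei, Wed evening→Wu, Thu morning→Andersen, Thu afternoon→Andersen, Thu evening→Wu.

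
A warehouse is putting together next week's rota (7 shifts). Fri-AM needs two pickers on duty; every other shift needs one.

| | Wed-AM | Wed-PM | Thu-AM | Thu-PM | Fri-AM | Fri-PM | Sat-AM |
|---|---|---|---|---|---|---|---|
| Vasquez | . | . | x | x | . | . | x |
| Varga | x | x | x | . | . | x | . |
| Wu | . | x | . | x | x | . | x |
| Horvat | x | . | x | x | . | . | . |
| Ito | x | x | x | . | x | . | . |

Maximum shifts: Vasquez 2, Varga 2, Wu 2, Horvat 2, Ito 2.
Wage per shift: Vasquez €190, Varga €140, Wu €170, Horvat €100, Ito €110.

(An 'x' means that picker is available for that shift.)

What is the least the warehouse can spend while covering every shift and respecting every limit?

€1040

Fri-AM can only be covered by Wu and Ito, so that assignment is forced.
Fri-PM can only be covered by Varga, so that assignment is forced.
Picking the cheapest available picker for each shift independently would cost €1000, but that ignores the shift limits.
An optimal schedule: Wed-AM→Horvat, Wed-PM→Ito, Thu-AM→Varga, Thu-PM→Horvat, Fri-AM→Ito+Wu, Fri-PM→Varga, Sat-AM→Wu.
Total: 100 + 110 + 140 + 100 + 110 + 170 + 140 + 170 = €1040.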